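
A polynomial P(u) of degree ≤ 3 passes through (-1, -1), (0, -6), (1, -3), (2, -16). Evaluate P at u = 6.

Forward differences of the values at u = -1, 0, 1, 2:
  P  : -1  -6  -3  -16
  Δ  : -5  3  -13
  Δ^2: 8  -16
  Δ^3: -24
The third differences are constant, confirming degree 3.
Interpolating (Newton forward form) and evaluating at u = 6 gives P(6) = -708.

-708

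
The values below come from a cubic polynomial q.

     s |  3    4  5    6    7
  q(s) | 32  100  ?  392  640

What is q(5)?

On equispaced nodes a degree-3 polynomial has vanishing fourth forward difference, so
  q(3) - 4·q(4) + 6·q(5) - 4·q(6) + q(7) = 0.
Substituting the known values and solving for q(5):
  6·q(5) = 1296
  q(5) = 216.

216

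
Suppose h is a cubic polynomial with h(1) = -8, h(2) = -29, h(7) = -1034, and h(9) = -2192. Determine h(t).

Using the Lagrange interpolation formula with nodes 1, 2, 7, 9:
  L_0(t) = (t - 2)(t - 7)(t - 9) / -48
  L_1(t) = (t - 1)(t - 7)(t - 9) / 35
  L_2(t) = (t - 1)(t - 2)(t - 9) / -60
  L_3(t) = (t - 1)(t - 2)(t - 7) / 112
Then h(t) = -8·L_0(t) - 29·L_1(t) - 1034·L_2(t) - 2192·L_3(t).
Expanding and collecting terms gives h(t) = -3t³ - 5.
Check: h(7) = -1034. ✓

h(t) = -3t^3 - 5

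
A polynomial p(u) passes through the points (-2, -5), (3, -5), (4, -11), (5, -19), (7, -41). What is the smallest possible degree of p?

Divided differences on the nodes -2, 3, 4, 5, 7:
  order 0: -5  -5  -11  -19  -41
  order 1: 0  -6  -8  -11
  order 2: -1  -1  -1
  order 3: 0  0
  order 4: 0
The order-2 divided differences are all -1 (nonzero) and every higher order vanishes, so the data lies on a polynomial of degree exactly 2.

2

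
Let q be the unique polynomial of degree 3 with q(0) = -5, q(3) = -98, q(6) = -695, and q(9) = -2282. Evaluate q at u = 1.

Write q(u) = au^3 + bu^2 + cu + d. Substituting each data point gives a linear system:
  d = -5
  27a + 9b + 3c + d = -98
  216a + 36b + 6c + d = -695
  729a + 81b + 9c + d = -2282
Solving the system yields a = -3, b = -1, c = -1, d = -5.
So q(u) = -3u^3 - u^2 - u - 5.
Then q(1) = -10.

-10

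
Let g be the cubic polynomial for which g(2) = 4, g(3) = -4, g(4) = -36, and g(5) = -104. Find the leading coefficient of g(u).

Write g(u) = au^3 + bu^2 + cu + d. Substituting each data point gives a linear system:
  8a + 4b + 2c + d = 4
  27a + 9b + 3c + d = -4
  64a + 16b + 4c + d = -36
  125a + 25b + 5c + d = -104
Solving the system yields a = -2, b = 6, c = 0, d = -4.
So g(u) = -2u^3 + 6u^2 - 4.
The leading coefficient is -2.

-2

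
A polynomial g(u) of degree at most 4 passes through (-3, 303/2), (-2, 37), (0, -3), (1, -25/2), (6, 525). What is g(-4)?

Write g(u) = au^4 + bu^3 + cu^2 + du + e. Substituting each data point gives a linear system:
  81a - 27b + 9c - 3d + e = 303/2
  16a - 8b + 4c - 2d + e = 37
  e = -3
  a + b + c + d + e = -25/2
  1296a + 216b + 36c + 6d + e = 525
Solving the system yields a = 1, b = -3, c = -5/2, d = -5, e = -3.
So g(u) = u⁴ - 3u³ - (5/2)u² - 5u - 3.
Then g(-4) = 425.

425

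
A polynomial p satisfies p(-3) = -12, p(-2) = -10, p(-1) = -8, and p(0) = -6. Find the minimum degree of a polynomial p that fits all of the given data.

1

Forward differences of the values at s = -3, -2, -1, 0:
  p  : -12  -10  -8  -6
  Δ  : 2  2  2
  Δ^2: 0  0
  Δ^3: 0
The first differences are constant (2) and nonzero, while all higher differences vanish, so the minimal degree is 1.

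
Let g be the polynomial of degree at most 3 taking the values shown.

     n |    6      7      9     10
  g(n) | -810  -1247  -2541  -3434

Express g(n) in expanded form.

g(n) = -3n^3 - 4n^2 - 4n + 6

Write g(n) = an^3 + bn^2 + cn + d. Substituting each data point gives a linear system:
  216a + 36b + 6c + d = -810
  343a + 49b + 7c + d = -1247
  729a + 81b + 9c + d = -2541
  1000a + 100b + 10c + d = -3434
Solving the system yields a = -3, b = -4, c = -4, d = 6.
So g(n) = -3n^3 - 4n^2 - 4n + 6.
Check: g(7) = -1247. ✓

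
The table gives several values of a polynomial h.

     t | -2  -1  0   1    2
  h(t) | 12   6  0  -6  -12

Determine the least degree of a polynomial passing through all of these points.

Forward differences of the values at t = -2, -1, 0, 1, 2:
  h  : 12  6  0  -6  -12
  Δ  : -6  -6  -6  -6
  Δ^2: 0  0  0
  Δ^3: 0  0
  Δ^4: 0
The first differences are constant (-6) and nonzero, while all higher differences vanish, so the minimal degree is 1.

1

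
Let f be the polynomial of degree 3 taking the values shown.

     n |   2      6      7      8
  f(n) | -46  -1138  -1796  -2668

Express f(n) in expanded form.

f(n) = -5n^3 - 2n^2 + 3n - 4

Write f(n) = an^3 + bn^2 + cn + d. Substituting each data point gives a linear system:
  8a + 4b + 2c + d = -46
  216a + 36b + 6c + d = -1138
  343a + 49b + 7c + d = -1796
  512a + 64b + 8c + d = -2668
Solving the system yields a = -5, b = -2, c = 3, d = -4.
So f(n) = -5n³ - 2n² + 3n - 4.
Check: f(7) = -1796. ✓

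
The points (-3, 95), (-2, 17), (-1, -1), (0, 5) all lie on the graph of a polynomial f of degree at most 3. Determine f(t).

Write f(t) = at^3 + bt^2 + ct + d. Substituting each data point gives a linear system:
  -27a + 9b - 3c + d = 95
  -8a + 4b - 2c + d = 17
  -a + b - c + d = -1
  d = 5
Solving the system yields a = -6, b = -6, c = 6, d = 5.
So f(t) = -6t^3 - 6t^2 + 6t + 5.
Check: f(0) = 5. ✓

f(t) = -6t^3 - 6t^2 + 6t + 5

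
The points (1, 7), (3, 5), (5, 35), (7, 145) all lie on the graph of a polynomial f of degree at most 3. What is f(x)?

Using the Lagrange interpolation formula with nodes 1, 3, 5, 7:
  L_0(x) = (x - 3)(x - 5)(x - 7) / -48
  L_1(x) = (x - 1)(x - 5)(x - 7) / 16
  L_2(x) = (x - 1)(x - 3)(x - 7) / -16
  L_3(x) = (x - 1)(x - 3)(x - 5) / 48
Then f(x) = 7·L_0(x) + 5·L_1(x) + 35·L_2(x) + 145·L_3(x).
Expanding and collecting terms gives f(x) = x^3 - 5x^2 + 6x + 5.
Check: f(3) = 5. ✓

f(x) = x^3 - 5x^2 + 6x + 5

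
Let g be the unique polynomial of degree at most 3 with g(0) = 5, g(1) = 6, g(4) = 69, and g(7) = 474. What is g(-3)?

Using the Lagrange interpolation formula with nodes 0, 1, 4, 7:
  L_0(n) = (n - 1)(n - 4)(n - 7) / -28
  L_1(n) = n(n - 4)(n - 7) / 18
  L_2(n) = n(n - 1)(n - 7) / -36
  L_3(n) = n(n - 1)(n - 4) / 126
Then g(n) = 5·L_0(n) + 6·L_1(n) + 69·L_2(n) + 474·L_3(n).
Expanding and collecting terms gives g(n) = 2n^3 - 5n^2 + 4n + 5.
Evaluating at n = -3: g(-3) = -106.

-106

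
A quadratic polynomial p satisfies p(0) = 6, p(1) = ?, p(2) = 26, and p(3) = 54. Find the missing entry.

10

The 3 known points determine the degree-2 polynomial uniquely.
Write p(n) = an^2 + bn + c. Substituting each data point gives a linear system:
  c = 6
  4a + 2b + c = 26
  9a + 3b + c = 54
Solving the system yields a = 6, b = -2, c = 6.
So p(n) = 6n^2 - 2n + 6.
Then p(1) = 10.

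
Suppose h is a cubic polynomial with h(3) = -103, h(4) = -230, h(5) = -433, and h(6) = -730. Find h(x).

Write h(x) = ax^3 + bx^2 + cx + d. Substituting each data point gives a linear system:
  27a + 9b + 3c + d = -103
  64a + 16b + 4c + d = -230
  125a + 25b + 5c + d = -433
  216a + 36b + 6c + d = -730
Solving the system yields a = -3, b = -2, c = -2, d = 2.
So h(x) = -3x³ - 2x² - 2x + 2.
Check: h(4) = -230. ✓

h(x) = -3x^3 - 2x^2 - 2x + 2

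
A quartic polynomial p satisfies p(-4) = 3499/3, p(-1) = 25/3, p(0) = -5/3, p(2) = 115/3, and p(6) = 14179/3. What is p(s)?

Write p(s) = as^4 + bs^3 + cs^2 + ds + e. Substituting each data point gives a linear system:
  256a - 64b + 16c - 4d + e = 3499/3
  a - b + c - d + e = 25/3
  e = -5/3
  16a + 8b + 4c + 2d + e = 115/3
  1296a + 216b + 36c + 6d + e = 14179/3
Solving the system yields a = 4, b = -2, c = 0, d = -4, e = -5/3.
So p(s) = 4s^4 - 2s^3 - 4s - 5/3.
Check: p(-4) = 3499/3. ✓

p(s) = 4s^4 - 2s^3 - 4s - 5/3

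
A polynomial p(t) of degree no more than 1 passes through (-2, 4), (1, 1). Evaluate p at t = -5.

Write p(t) = at + b. Substituting each data point gives a linear system:
  -2a + b = 4
  a + b = 1
Solving the system yields a = -1, b = 2.
So p(t) = -t + 2.
Then p(-5) = 7.

7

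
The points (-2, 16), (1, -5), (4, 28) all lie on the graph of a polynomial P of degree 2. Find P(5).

Forward differences of the values at s = -2, 1, 4:
  P  : 16  -5  28
  Δ  : -21  33
  Δ^2: 54
The second differences are constant, confirming degree 2.
Interpolating (Newton forward form) and evaluating at s = 5 gives P(5) = 51.

51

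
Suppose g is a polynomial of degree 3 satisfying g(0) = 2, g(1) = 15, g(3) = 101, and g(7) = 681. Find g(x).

g(x) = x^3 + 6x^2 + 6x + 2

Using the Lagrange interpolation formula with nodes 0, 1, 3, 7:
  L_0(x) = (x - 1)(x - 3)(x - 7) / -21
  L_1(x) = x(x - 3)(x - 7) / 12
  L_2(x) = x(x - 1)(x - 7) / -24
  L_3(x) = x(x - 1)(x - 3) / 168
Then g(x) = 2·L_0(x) + 15·L_1(x) + 101·L_2(x) + 681·L_3(x).
Expanding and collecting terms gives g(x) = x³ + 6x² + 6x + 2.
Check: g(7) = 681. ✓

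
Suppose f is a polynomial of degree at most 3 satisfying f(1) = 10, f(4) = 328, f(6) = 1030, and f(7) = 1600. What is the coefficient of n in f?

-3

Write f(n) = an^3 + bn^2 + cn + d. Substituting each data point gives a linear system:
  a + b + c + d = 10
  64a + 16b + 4c + d = 328
  216a + 36b + 6c + d = 1030
  343a + 49b + 7c + d = 1600
Solving the system yields a = 4, b = 5, c = -3, d = 4.
So f(n) = 4n³ + 5n² - 3n + 4.
The coefficient of n is -3.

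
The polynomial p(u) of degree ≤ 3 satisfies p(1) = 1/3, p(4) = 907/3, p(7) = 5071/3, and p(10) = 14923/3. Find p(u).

p(u) = 5u^3 + (1/3)u^2 - 6u + 1

Write p(u) = au^3 + bu^2 + cu + d. Substituting each data point gives a linear system:
  a + b + c + d = 1/3
  64a + 16b + 4c + d = 907/3
  343a + 49b + 7c + d = 5071/3
  1000a + 100b + 10c + d = 14923/3
Solving the system yields a = 5, b = 1/3, c = -6, d = 1.
So p(u) = 5u^3 + (1/3)u^2 - 6u + 1.
Check: p(1) = 1/3. ✓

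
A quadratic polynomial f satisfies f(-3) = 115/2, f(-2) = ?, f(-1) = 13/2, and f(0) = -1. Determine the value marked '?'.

On equispaced nodes a degree-2 polynomial has vanishing third forward difference, so
  - f(-3) + 3·f(-2) - 3·f(-1) + f(0) = 0.
Substituting the known values and solving for f(-2):
  3·f(-2) = 78
  f(-2) = 26.

26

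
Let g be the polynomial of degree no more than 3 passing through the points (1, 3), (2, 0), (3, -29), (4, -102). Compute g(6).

Using the Lagrange interpolation formula with nodes 1, 2, 3, 4:
  L_0(s) = (s - 2)(s - 3)(s - 4) / -6
  L_1(s) = (s - 1)(s - 3)(s - 4) / 2
  L_2(s) = (s - 1)(s - 2)(s - 4) / -2
  L_3(s) = (s - 1)(s - 2)(s - 3) / 6
Then g(s) = 3·L_0(s) + 0·L_1(s) - 29·L_2(s) - 102·L_3(s).
Expanding and collecting terms gives g(s) = -3s^3 + 5s^2 + 3s - 2.
Evaluating at s = 6: g(6) = -452.

-452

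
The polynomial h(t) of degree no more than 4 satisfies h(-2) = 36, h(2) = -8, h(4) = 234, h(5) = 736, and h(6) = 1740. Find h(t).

h(t) = 2t^4 - 3t^3 - 6t^2 + t + 6

Write h(t) = at^4 + bt^3 + ct^2 + dt + e. Substituting each data point gives a linear system:
  16a - 8b + 4c - 2d + e = 36
  16a + 8b + 4c + 2d + e = -8
  256a + 64b + 16c + 4d + e = 234
  625a + 125b + 25c + 5d + e = 736
  1296a + 216b + 36c + 6d + e = 1740
Solving the system yields a = 2, b = -3, c = -6, d = 1, e = 6.
So h(t) = 2t^4 - 3t^3 - 6t^2 + t + 6.
Check: h(-2) = 36. ✓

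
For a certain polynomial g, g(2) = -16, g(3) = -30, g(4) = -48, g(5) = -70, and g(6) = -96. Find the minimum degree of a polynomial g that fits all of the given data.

Forward differences of the values at x = 2, 3, 4, 5, 6:
  g  : -16  -30  -48  -70  -96
  Δ  : -14  -18  -22  -26
  Δ^2: -4  -4  -4
  Δ^3: 0  0
  Δ^4: 0
The second differences are constant (-4) and nonzero, while all higher differences vanish, so the minimal degree is 2.

2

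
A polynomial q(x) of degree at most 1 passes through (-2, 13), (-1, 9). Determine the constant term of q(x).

5

Write q(x) = ax + b. Substituting each data point gives a linear system:
  -2a + b = 13
  -a + b = 9
Solving the system yields a = -4, b = 5.
So q(x) = -4x + 5.
The constant term is 5.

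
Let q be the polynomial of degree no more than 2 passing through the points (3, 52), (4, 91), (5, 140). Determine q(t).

Write q(t) = at^2 + bt + c. Substituting each data point gives a linear system:
  9a + 3b + c = 52
  16a + 4b + c = 91
  25a + 5b + c = 140
Solving the system yields a = 5, b = 4, c = -5.
So q(t) = 5t² + 4t - 5.
Check: q(4) = 91. ✓

q(t) = 5t^2 + 4t - 5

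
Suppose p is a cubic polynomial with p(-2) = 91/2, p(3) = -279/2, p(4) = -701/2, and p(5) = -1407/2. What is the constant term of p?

3/2

Write p(x) = ax^3 + bx^2 + cx + d. Substituting each data point gives a linear system:
  -8a + 4b - 2c + d = 91/2
  27a + 9b + 3c + d = -279/2
  64a + 16b + 4c + d = -701/2
  125a + 25b + 5c + d = -1407/2
Solving the system yields a = -6, b = 1, c = 4, d = 3/2.
So p(x) = -6x^3 + x^2 + 4x + 3/2.
The constant term is 3/2.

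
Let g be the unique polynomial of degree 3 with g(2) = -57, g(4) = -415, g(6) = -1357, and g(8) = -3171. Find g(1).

Using the Lagrange interpolation formula with nodes 2, 4, 6, 8:
  L_0(s) = (s - 4)(s - 6)(s - 8) / -48
  L_1(s) = (s - 2)(s - 6)(s - 8) / 16
  L_2(s) = (s - 2)(s - 4)(s - 8) / -16
  L_3(s) = (s - 2)(s - 4)(s - 6) / 48
Then g(s) = -57·L_0(s) - 415·L_1(s) - 1357·L_2(s) - 3171·L_3(s).
Expanding and collecting terms gives g(s) = -6s^3 - s^2 - 5s + 5.
Evaluating at s = 1: g(1) = -7.

-7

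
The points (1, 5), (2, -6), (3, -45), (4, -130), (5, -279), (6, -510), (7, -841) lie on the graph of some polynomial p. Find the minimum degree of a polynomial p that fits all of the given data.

3

Forward differences of the values at t = 1, 2, 3, 4, 5, 6, 7:
  p  : 5  -6  -45  -130  -279  -510  -841
  Δ  : -11  -39  -85  -149  -231  -331
  Δ^2: -28  -46  -64  -82  -100
  Δ^3: -18  -18  -18  -18
  Δ^4: 0  0  0
  Δ^5: 0  0
  Δ^6: 0
The third differences are constant (-18) and nonzero, while all higher differences vanish, so the minimal degree is 3.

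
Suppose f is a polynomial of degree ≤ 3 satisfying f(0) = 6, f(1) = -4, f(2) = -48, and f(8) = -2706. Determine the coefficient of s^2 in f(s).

Write f(s) = as^3 + bs^2 + cs + d. Substituting each data point gives a linear system:
  d = 6
  a + b + c + d = -4
  8a + 4b + 2c + d = -48
  512a + 64b + 8c + d = -2706
Solving the system yields a = -5, b = -2, c = -3, d = 6.
So f(s) = -5s^3 - 2s^2 - 3s + 6.
The coefficient of s^2 is -2.

-2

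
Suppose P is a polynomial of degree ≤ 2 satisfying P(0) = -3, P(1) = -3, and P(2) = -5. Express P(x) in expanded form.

P(x) = -x^2 + x - 3

Using the Lagrange interpolation formula with nodes 0, 1, 2:
  L_0(x) = (x - 1)(x - 2) / 2
  L_1(x) = x(x - 2) / -1
  L_2(x) = x(x - 1) / 2
Then P(x) = -3·L_0(x) - 3·L_1(x) - 5·L_2(x).
Expanding and collecting terms gives P(x) = -x^2 + x - 3.
Check: P(1) = -3. ✓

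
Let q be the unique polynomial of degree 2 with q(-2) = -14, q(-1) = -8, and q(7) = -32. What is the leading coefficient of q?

-1

Write q(x) = ax^2 + bx + c. Substituting each data point gives a linear system:
  4a - 2b + c = -14
  a - b + c = -8
  49a + 7b + c = -32
Solving the system yields a = -1, b = 3, c = -4.
So q(x) = -x^2 + 3x - 4.
The leading coefficient is -1.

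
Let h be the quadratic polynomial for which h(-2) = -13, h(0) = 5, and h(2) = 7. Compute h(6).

Using the Lagrange interpolation formula with nodes -2, 0, 2:
  L_0(x) = x(x - 2) / 8
  L_1(x) = (x + 2)(x - 2) / -4
  L_2(x) = (x + 2)x / 8
Then h(x) = -13·L_0(x) + 5·L_1(x) + 7·L_2(x).
Expanding and collecting terms gives h(x) = -2x² + 5x + 5.
Evaluating at x = 6: h(6) = -37.

-37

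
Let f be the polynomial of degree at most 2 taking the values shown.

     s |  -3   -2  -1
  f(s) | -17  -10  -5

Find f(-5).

Forward differences of the values at s = -3, -2, -1:
  f  : -17  -10  -5
  Δ  : 7  5
  Δ^2: -2
The second differences are constant, confirming degree 2.
Interpolating (Newton forward form) and evaluating at s = -5 gives f(-5) = -37.

-37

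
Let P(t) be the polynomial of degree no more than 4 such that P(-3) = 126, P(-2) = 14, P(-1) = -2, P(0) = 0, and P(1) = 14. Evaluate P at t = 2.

Forward differences of the values at t = -3, -2, -1, 0, 1:
  P  : 126  14  -2  0  14
  Δ  : -112  -16  2  14
  Δ^2: 96  18  12
  Δ^3: -78  -6
  Δ^4: 72
The fourth differences are constant, confirming degree 4.
Interpolating (Newton forward form) and evaluating at t = 2 gives P(2) = 106.

106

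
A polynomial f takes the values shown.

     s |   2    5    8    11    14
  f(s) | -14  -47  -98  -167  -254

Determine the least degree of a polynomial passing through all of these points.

Forward differences of the values at s = 2, 5, 8, 11, 14:
  f  : -14  -47  -98  -167  -254
  Δ  : -33  -51  -69  -87
  Δ^2: -18  -18  -18
  Δ^3: 0  0
  Δ^4: 0
The second differences are constant (-18) and nonzero, while all higher differences vanish, so the minimal degree is 2.

2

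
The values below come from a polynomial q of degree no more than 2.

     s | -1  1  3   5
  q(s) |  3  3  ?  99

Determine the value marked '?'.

On equispaced nodes a degree-2 polynomial has vanishing third forward difference, so
  - q(-1) + 3·q(1) - 3·q(3) + q(5) = 0.
Substituting the known values and solving for q(3):
  -3·q(3) = -105
  q(3) = 35.

35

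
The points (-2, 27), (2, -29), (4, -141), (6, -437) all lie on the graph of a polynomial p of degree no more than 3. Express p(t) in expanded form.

Write p(t) = at^3 + bt^2 + ct + d. Substituting each data point gives a linear system:
  -8a + 4b - 2c + d = 27
  8a + 4b + 2c + d = -29
  64a + 16b + 4c + d = -141
  216a + 36b + 6c + d = -437
Solving the system yields a = -2, b = 1, c = -6, d = -5.
So p(t) = -2t^3 + t^2 - 6t - 5.
Check: p(-2) = 27. ✓

p(t) = -2t^3 + t^2 - 6t - 5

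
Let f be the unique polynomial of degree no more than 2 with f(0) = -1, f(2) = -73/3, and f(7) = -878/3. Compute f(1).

Using the Lagrange interpolation formula with nodes 0, 2, 7:
  L_0(x) = (x - 2)(x - 7) / 14
  L_1(x) = x(x - 7) / -10
  L_2(x) = x(x - 2) / 35
Then f(x) = -1·L_0(x) - 73/3·L_1(x) - 878/3·L_2(x).
Expanding and collecting terms gives f(x) = -6x² + (1/3)x - 1.
Evaluating at x = 1: f(1) = -20/3.

-20/3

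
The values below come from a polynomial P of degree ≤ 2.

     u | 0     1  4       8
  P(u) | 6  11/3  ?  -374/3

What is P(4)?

The 3 known points determine the degree-2 polynomial uniquely.
Write P(u) = au^2 + bu + c. Substituting each data point gives a linear system:
  c = 6
  a + b + c = 11/3
  64a + 8b + c = -374/3
Solving the system yields a = -2, b = -1/3, c = 6.
So P(u) = -2u² - (1/3)u + 6.
Then P(4) = -82/3.

-82/3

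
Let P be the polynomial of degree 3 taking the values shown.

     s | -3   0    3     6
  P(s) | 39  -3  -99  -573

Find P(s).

Write P(s) = as^3 + bs^2 + cs + d. Substituting each data point gives a linear system:
  -27a + 9b - 3c + d = 39
  d = -3
  27a + 9b + 3c + d = -99
  216a + 36b + 6c + d = -573
Solving the system yields a = -2, b = -3, c = -5, d = -3.
So P(s) = -2s^3 - 3s^2 - 5s - 3.
Check: P(6) = -573. ✓

P(s) = -2s^3 - 3s^2 - 5s - 3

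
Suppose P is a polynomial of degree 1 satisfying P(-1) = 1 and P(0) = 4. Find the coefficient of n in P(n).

3

Write P(n) = an + b. Substituting each data point gives a linear system:
  -a + b = 1
  b = 4
Solving the system yields a = 3, b = 4.
So P(n) = 3n + 4.
The leading coefficient is 3.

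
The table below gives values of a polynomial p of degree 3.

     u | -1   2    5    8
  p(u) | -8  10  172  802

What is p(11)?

Forward differences of the values at u = -1, 2, 5, 8:
  p  : -8  10  172  802
  Δ  : 18  162  630
  Δ^2: 144  468
  Δ^3: 324
The third differences are constant, confirming degree 3.
Interpolating (Newton forward form) and evaluating at u = 11 gives p(11) = 2224.

2224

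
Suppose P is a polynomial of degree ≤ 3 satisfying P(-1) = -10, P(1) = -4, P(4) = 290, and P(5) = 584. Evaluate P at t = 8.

2474

Write P(t) = at^3 + bt^2 + ct + d. Substituting each data point gives a linear system:
  -a + b - c + d = -10
  a + b + c + d = -4
  64a + 16b + 4c + d = 290
  125a + 25b + 5c + d = 584
Solving the system yields a = 5, b = -1, c = -2, d = -6.
So P(t) = 5t³ - t² - 2t - 6.
Then P(8) = 2474.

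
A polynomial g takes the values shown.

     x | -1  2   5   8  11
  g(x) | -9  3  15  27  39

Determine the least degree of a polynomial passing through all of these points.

1

Forward differences of the values at x = -1, 2, 5, 8, 11:
  g  : -9  3  15  27  39
  Δ  : 12  12  12  12
  Δ^2: 0  0  0
  Δ^3: 0  0
  Δ^4: 0
The first differences are constant (12) and nonzero, while all higher differences vanish, so the minimal degree is 1.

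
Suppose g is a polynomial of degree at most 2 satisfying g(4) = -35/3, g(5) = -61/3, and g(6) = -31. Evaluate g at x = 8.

Write g(x) = ax^2 + bx + c. Substituting each data point gives a linear system:
  16a + 4b + c = -35/3
  25a + 5b + c = -61/3
  36a + 6b + c = -31
Solving the system yields a = -1, b = 1/3, c = 3.
So g(x) = -x^2 + (1/3)x + 3.
Then g(8) = -175/3.

-175/3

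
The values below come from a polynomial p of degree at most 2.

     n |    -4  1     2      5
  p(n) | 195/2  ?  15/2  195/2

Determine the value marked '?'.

The 3 known points determine the degree-2 polynomial uniquely.
Write p(n) = an^2 + bn + c. Substituting each data point gives a linear system:
  16a - 4b + c = 195/2
  4a + 2b + c = 15/2
  25a + 5b + c = 195/2
Solving the system yields a = 5, b = -5, c = -5/2.
So p(n) = 5n^2 - 5n - 5/2.
Then p(1) = -5/2.

-5/2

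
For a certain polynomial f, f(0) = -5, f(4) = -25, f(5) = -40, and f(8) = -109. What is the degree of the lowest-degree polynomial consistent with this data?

Divided differences on the nodes 0, 4, 5, 8:
  order 0: -5  -25  -40  -109
  order 1: -5  -15  -23
  order 2: -2  -2
  order 3: 0
The order-2 divided differences are all -2 (nonzero) and every higher order vanishes, so the data lies on a polynomial of degree exactly 2.

2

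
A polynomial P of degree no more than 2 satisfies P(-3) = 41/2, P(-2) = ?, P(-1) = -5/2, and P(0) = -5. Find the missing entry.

The 3 known points determine the degree-2 polynomial uniquely.
Write P(x) = ax^2 + bx + c. Substituting each data point gives a linear system:
  9a - 3b + c = 41/2
  a - b + c = -5/2
  c = -5
Solving the system yields a = 3, b = 1/2, c = -5.
So P(x) = 3x² + (1/2)x - 5.
Then P(-2) = 6.

6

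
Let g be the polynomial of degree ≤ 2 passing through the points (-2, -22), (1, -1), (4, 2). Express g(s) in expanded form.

g(s) = -s^2 + 6s - 6

Using the Lagrange interpolation formula with nodes -2, 1, 4:
  L_0(s) = (s - 1)(s - 4) / 18
  L_1(s) = (s + 2)(s - 4) / -9
  L_2(s) = (s + 2)(s - 1) / 18
Then g(s) = -22·L_0(s) - 1·L_1(s) + 2·L_2(s).
Expanding and collecting terms gives g(s) = -s^2 + 6s - 6.
Check: g(-2) = -22. ✓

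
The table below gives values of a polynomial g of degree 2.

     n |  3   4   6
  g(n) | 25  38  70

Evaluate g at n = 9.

133

Write g(n) = an^2 + bn + c. Substituting each data point gives a linear system:
  9a + 3b + c = 25
  16a + 4b + c = 38
  36a + 6b + c = 70
Solving the system yields a = 1, b = 6, c = -2.
So g(n) = n² + 6n - 2.
Then g(9) = 133.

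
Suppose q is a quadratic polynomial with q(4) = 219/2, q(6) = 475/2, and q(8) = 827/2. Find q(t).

Using the Lagrange interpolation formula with nodes 4, 6, 8:
  L_0(t) = (t - 6)(t - 8) / 8
  L_1(t) = (t - 4)(t - 8) / -4
  L_2(t) = (t - 4)(t - 6) / 8
Then q(t) = 219/2·L_0(t) + 475/2·L_1(t) + 827/2·L_2(t).
Expanding and collecting terms gives q(t) = 6t² + 4t - 5/2.
Check: q(8) = 827/2. ✓

q(t) = 6t^2 + 4t - 5/2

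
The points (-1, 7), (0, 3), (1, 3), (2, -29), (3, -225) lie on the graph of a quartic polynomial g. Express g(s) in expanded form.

g(s) = -4s^4 + 2s^3 + 6s^2 - 4s + 3

Write g(s) = as^4 + bs^3 + cs^2 + ds + e. Substituting each data point gives a linear system:
  a - b + c - d + e = 7
  e = 3
  a + b + c + d + e = 3
  16a + 8b + 4c + 2d + e = -29
  81a + 27b + 9c + 3d + e = -225
Solving the system yields a = -4, b = 2, c = 6, d = -4, e = 3.
So g(s) = -4s^4 + 2s^3 + 6s^2 - 4s + 3.
Check: g(-1) = 7. ✓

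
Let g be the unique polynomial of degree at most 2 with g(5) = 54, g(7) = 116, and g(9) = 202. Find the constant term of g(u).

4

Write g(u) = au^2 + bu + c. Substituting each data point gives a linear system:
  25a + 5b + c = 54
  49a + 7b + c = 116
  81a + 9b + c = 202
Solving the system yields a = 3, b = -5, c = 4.
So g(u) = 3u^2 - 5u + 4.
The constant term is 4.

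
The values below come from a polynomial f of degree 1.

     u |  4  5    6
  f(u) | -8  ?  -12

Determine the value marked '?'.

On equispaced nodes a degree-1 polynomial has vanishing second forward difference, so
  f(4) - 2·f(5) + f(6) = 0.
Substituting the known values and solving for f(5):
  -2·f(5) = 20
  f(5) = -10.

-10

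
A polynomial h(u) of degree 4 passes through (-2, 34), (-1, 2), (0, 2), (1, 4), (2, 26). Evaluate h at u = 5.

Write h(u) = au^4 + bu^3 + cu^2 + du + e. Substituting each data point gives a linear system:
  16a - 8b + 4c - 2d + e = 34
  a - b + c - d + e = 2
  e = 2
  a + b + c + d + e = 4
  16a + 8b + 4c + 2d + e = 26
Solving the system yields a = 2, b = -1, c = -1, d = 2, e = 2.
So h(u) = 2u⁴ - u³ - u² + 2u + 2.
Then h(5) = 1112.

1112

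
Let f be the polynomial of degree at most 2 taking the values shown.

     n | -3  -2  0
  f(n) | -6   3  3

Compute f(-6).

-69

Using the Lagrange interpolation formula with nodes -3, -2, 0:
  L_0(n) = (n + 2)n / 3
  L_1(n) = (n + 3)n / -2
  L_2(n) = (n + 3)(n + 2) / 6
Then f(n) = -6·L_0(n) + 3·L_1(n) + 3·L_2(n).
Expanding and collecting terms gives f(n) = -3n^2 - 6n + 3.
Evaluating at n = -6: f(-6) = -69.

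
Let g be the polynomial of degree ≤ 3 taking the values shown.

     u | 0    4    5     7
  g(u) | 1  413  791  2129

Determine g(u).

g(u) = 6u^3 + u^2 + 3u + 1

Write g(u) = au^3 + bu^2 + cu + d. Substituting each data point gives a linear system:
  d = 1
  64a + 16b + 4c + d = 413
  125a + 25b + 5c + d = 791
  343a + 49b + 7c + d = 2129
Solving the system yields a = 6, b = 1, c = 3, d = 1.
So g(u) = 6u³ + u² + 3u + 1.
Check: g(0) = 1. ✓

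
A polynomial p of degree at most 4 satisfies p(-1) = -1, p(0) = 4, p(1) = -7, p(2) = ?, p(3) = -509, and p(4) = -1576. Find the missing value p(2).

On equispaced nodes a degree-4 polynomial has vanishing fifth forward difference, so
  - p(-1) + 5·p(0) - 10·p(1) + 10·p(2) - 5·p(3) + p(4) = 0.
Substituting the known values and solving for p(2):
  10·p(2) = -1060
  p(2) = -106.

-106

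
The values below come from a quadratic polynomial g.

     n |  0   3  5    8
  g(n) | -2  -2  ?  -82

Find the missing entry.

-22

The 3 known points determine the degree-2 polynomial uniquely.
Write g(n) = an^2 + bn + c. Substituting each data point gives a linear system:
  c = -2
  9a + 3b + c = -2
  64a + 8b + c = -82
Solving the system yields a = -2, b = 6, c = -2.
So g(n) = -2n^2 + 6n - 2.
Then g(5) = -22.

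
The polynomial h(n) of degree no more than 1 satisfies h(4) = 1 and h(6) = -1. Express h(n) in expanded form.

Write h(n) = an + b. Substituting each data point gives a linear system:
  4a + b = 1
  6a + b = -1
Solving the system yields a = -1, b = 5.
So h(n) = -n + 5.
Check: h(4) = 1. ✓

h(n) = -n + 5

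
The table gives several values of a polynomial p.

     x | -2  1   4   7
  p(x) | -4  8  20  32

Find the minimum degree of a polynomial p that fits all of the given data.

1

Forward differences of the values at x = -2, 1, 4, 7:
  p  : -4  8  20  32
  Δ  : 12  12  12
  Δ^2: 0  0
  Δ^3: 0
The first differences are constant (12) and nonzero, while all higher differences vanish, so the minimal degree is 1.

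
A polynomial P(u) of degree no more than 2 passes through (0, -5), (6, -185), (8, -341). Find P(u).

Write P(u) = au^2 + bu + c. Substituting each data point gives a linear system:
  c = -5
  36a + 6b + c = -185
  64a + 8b + c = -341
Solving the system yields a = -6, b = 6, c = -5.
So P(u) = -6u² + 6u - 5.
Check: P(6) = -185. ✓

P(u) = -6u^2 + 6u - 5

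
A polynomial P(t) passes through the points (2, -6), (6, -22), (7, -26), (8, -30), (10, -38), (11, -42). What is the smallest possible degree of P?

Divided differences on the nodes 2, 6, 7, 8, 10, 11:
  order 0: -6  -22  -26  -30  -38  -42
  order 1: -4  -4  -4  -4  -4
  order 2: 0  0  0  0
  order 3: 0  0  0
  order 4: 0  0
  order 5: 0
The order-1 divided differences are all -4 (nonzero) and every higher order vanishes, so the data lies on a polynomial of degree exactly 1.

1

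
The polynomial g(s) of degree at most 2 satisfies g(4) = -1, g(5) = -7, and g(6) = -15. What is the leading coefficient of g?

Write g(s) = as^2 + bs + c. Substituting each data point gives a linear system:
  16a + 4b + c = -1
  25a + 5b + c = -7
  36a + 6b + c = -15
Solving the system yields a = -1, b = 3, c = 3.
So g(s) = -s^2 + 3s + 3.
The leading coefficient is -1.

-1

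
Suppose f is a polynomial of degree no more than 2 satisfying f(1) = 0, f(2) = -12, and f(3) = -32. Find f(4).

-60

Write f(x) = ax^2 + bx + c. Substituting each data point gives a linear system:
  a + b + c = 0
  4a + 2b + c = -12
  9a + 3b + c = -32
Solving the system yields a = -4, b = 0, c = 4.
So f(x) = -4x^2 + 4.
Then f(4) = -60.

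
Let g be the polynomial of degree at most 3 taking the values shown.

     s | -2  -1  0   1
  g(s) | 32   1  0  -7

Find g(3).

Using the Lagrange interpolation formula with nodes -2, -1, 0, 1:
  L_0(s) = (s + 1)s(s - 1) / -6
  L_1(s) = (s + 2)s(s - 1) / 2
  L_2(s) = (s + 2)(s + 1)(s - 1) / -2
  L_3(s) = (s + 2)(s + 1)s / 6
Then g(s) = 32·L_0(s) + 1·L_1(s) + 0·L_2(s) - 7·L_3(s).
Expanding and collecting terms gives g(s) = -6s³ - 3s² + 2s.
Evaluating at s = 3: g(3) = -183.

-183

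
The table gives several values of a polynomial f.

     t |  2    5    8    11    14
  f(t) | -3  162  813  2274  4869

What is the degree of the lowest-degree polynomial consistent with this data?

3

Forward differences of the values at t = 2, 5, 8, 11, 14:
  f  : -3  162  813  2274  4869
  Δ  : 165  651  1461  2595
  Δ^2: 486  810  1134
  Δ^3: 324  324
  Δ^4: 0
The third differences are constant (324) and nonzero, while all higher differences vanish, so the minimal degree is 3.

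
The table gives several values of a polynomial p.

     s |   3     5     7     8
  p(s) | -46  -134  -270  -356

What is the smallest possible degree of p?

Divided differences on the nodes 3, 5, 7, 8:
  order 0: -46  -134  -270  -356
  order 1: -44  -68  -86
  order 2: -6  -6
  order 3: 0
The order-2 divided differences are all -6 (nonzero) and every higher order vanishes, so the data lies on a polynomial of degree exactly 2.

2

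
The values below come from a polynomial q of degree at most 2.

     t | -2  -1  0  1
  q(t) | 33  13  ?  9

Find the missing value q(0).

5

On equispaced nodes a degree-2 polynomial has vanishing third forward difference, so
  - q(-2) + 3·q(-1) - 3·q(0) + q(1) = 0.
Substituting the known values and solving for q(0):
  -3·q(0) = -15
  q(0) = 5.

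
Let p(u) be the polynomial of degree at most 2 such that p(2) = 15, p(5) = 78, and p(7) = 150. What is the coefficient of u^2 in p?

Write p(u) = au^2 + bu + c. Substituting each data point gives a linear system:
  4a + 2b + c = 15
  25a + 5b + c = 78
  49a + 7b + c = 150
Solving the system yields a = 3, b = 0, c = 3.
So p(u) = 3u² + 3.
The leading coefficient is 3.

3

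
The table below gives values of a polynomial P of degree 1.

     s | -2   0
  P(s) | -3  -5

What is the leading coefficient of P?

-1

Write P(s) = as + b. Substituting each data point gives a linear system:
  -2a + b = -3
  b = -5
Solving the system yields a = -1, b = -5.
So P(s) = -s - 5.
The leading coefficient is -1.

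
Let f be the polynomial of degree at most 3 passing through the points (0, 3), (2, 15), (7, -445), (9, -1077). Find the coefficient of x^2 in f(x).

4

Write f(x) = ax^3 + bx^2 + cx + d. Substituting each data point gives a linear system:
  d = 3
  8a + 4b + 2c + d = 15
  343a + 49b + 7c + d = -445
  729a + 81b + 9c + d = -1077
Solving the system yields a = -2, b = 4, c = 6, d = 3.
So f(x) = -2x^3 + 4x^2 + 6x + 3.
The coefficient of x^2 is 4.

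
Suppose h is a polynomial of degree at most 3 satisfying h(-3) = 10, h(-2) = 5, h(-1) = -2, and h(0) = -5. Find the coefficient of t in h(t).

1

Write h(t) = at^3 + bt^2 + ct + d. Substituting each data point gives a linear system:
  -27a + 9b - 3c + d = 10
  -8a + 4b - 2c + d = 5
  -a + b - c + d = -2
  d = -5
Solving the system yields a = 1, b = 5, c = 1, d = -5.
So h(t) = t^3 + 5t^2 + t - 5.
The coefficient of t is 1.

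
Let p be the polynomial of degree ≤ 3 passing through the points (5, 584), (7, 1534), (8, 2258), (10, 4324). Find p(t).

Using the Lagrange interpolation formula with nodes 5, 7, 8, 10:
  L_0(t) = (t - 7)(t - 8)(t - 10) / -30
  L_1(t) = (t - 5)(t - 8)(t - 10) / 6
  L_2(t) = (t - 5)(t - 7)(t - 10) / -6
  L_3(t) = (t - 5)(t - 7)(t - 8) / 30
Then p(t) = 584·L_0(t) + 1534·L_1(t) + 2258·L_2(t) + 4324·L_3(t).
Expanding and collecting terms gives p(t) = 4t^3 + 3t^2 + 3t - 6.
Check: p(5) = 584. ✓

p(t) = 4t^3 + 3t^2 + 3t - 6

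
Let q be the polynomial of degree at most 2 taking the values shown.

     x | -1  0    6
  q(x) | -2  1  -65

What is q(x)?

Using the Lagrange interpolation formula with nodes -1, 0, 6:
  L_0(x) = x(x - 6) / 7
  L_1(x) = (x + 1)(x - 6) / -6
  L_2(x) = (x + 1)x / 42
Then q(x) = -2·L_0(x) + 1·L_1(x) - 65·L_2(x).
Expanding and collecting terms gives q(x) = -2x^2 + x + 1.
Check: q(6) = -65. ✓

q(x) = -2x^2 + x + 1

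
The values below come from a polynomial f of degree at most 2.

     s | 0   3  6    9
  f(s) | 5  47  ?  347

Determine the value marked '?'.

161

The 3 known points determine the degree-2 polynomial uniquely.
Write f(s) = as^2 + bs + c. Substituting each data point gives a linear system:
  c = 5
  9a + 3b + c = 47
  81a + 9b + c = 347
Solving the system yields a = 4, b = 2, c = 5.
So f(s) = 4s² + 2s + 5.
Then f(6) = 161.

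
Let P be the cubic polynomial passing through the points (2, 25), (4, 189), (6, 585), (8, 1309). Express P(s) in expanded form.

Write P(s) = as^3 + bs^2 + cs + d. Substituting each data point gives a linear system:
  8a + 4b + 2c + d = 25
  64a + 16b + 4c + d = 189
  216a + 36b + 6c + d = 585
  512a + 64b + 8c + d = 1309
Solving the system yields a = 2, b = 5, c = -4, d = -3.
So P(s) = 2s^3 + 5s^2 - 4s - 3.
Check: P(2) = 25. ✓

P(s) = 2s^3 + 5s^2 - 4s - 3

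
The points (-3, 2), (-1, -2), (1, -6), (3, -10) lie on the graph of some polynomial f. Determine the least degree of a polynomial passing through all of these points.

1

Forward differences of the values at x = -3, -1, 1, 3:
  f  : 2  -2  -6  -10
  Δ  : -4  -4  -4
  Δ^2: 0  0
  Δ^3: 0
The first differences are constant (-4) and nonzero, while all higher differences vanish, so the minimal degree is 1.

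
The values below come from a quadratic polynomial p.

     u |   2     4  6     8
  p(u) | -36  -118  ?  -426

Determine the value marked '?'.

On equispaced nodes a degree-2 polynomial has vanishing third forward difference, so
  - p(2) + 3·p(4) - 3·p(6) + p(8) = 0.
Substituting the known values and solving for p(6):
  -3·p(6) = 744
  p(6) = -248.

-248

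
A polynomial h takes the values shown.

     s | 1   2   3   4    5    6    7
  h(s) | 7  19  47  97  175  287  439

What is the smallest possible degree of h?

3

Forward differences of the values at s = 1, 2, 3, 4, 5, 6, 7:
  h  : 7  19  47  97  175  287  439
  Δ  : 12  28  50  78  112  152
  Δ^2: 16  22  28  34  40
  Δ^3: 6  6  6  6
  Δ^4: 0  0  0
  Δ^5: 0  0
  Δ^6: 0
The third differences are constant (6) and nonzero, while all higher differences vanish, so the minimal degree is 3.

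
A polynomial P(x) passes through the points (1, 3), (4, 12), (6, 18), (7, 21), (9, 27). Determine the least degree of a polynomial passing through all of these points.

1

Divided differences on the nodes 1, 4, 6, 7, 9:
  order 0: 3  12  18  21  27
  order 1: 3  3  3  3
  order 2: 0  0  0
  order 3: 0  0
  order 4: 0
The order-1 divided differences are all 3 (nonzero) and every higher order vanishes, so the data lies on a polynomial of degree exactly 1.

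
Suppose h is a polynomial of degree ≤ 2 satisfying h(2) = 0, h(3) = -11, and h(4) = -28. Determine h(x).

Using the Lagrange interpolation formula with nodes 2, 3, 4:
  L_0(x) = (x - 3)(x - 4) / 2
  L_1(x) = (x - 2)(x - 4) / -1
  L_2(x) = (x - 2)(x - 3) / 2
Then h(x) = 0·L_0(x) - 11·L_1(x) - 28·L_2(x).
Expanding and collecting terms gives h(x) = -3x^2 + 4x + 4.
Check: h(4) = -28. ✓

h(x) = -3x^2 + 4x + 4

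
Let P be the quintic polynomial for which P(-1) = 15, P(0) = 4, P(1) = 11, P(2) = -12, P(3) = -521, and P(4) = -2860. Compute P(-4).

Forward differences of the values at u = -1, 0, 1, 2, 3, 4:
  P  : 15  4  11  -12  -521  -2860
  Δ  : -11  7  -23  -509  -2339
  Δ^2: 18  -30  -486  -1830
  Δ^3: -48  -456  -1344
  Δ^4: -408  -888
  Δ^5: -480
The fifth differences are constant, confirming degree 5.
Interpolating (Newton forward form) and evaluating at u = -4 gives P(-4) = 4596.

4596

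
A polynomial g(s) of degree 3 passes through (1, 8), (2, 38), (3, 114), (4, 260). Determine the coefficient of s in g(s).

Write g(s) = as^3 + bs^2 + cs + d. Substituting each data point gives a linear system:
  a + b + c + d = 8
  8a + 4b + 2c + d = 38
  27a + 9b + 3c + d = 114
  64a + 16b + 4c + d = 260
Solving the system yields a = 4, b = -1, c = 5, d = 0.
So g(s) = 4s³ - s² + 5s.
The coefficient of s is 5.

5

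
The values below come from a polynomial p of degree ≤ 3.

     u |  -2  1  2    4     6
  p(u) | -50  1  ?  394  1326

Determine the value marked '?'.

The 4 known points determine the degree-3 polynomial uniquely.
Write p(u) = au^3 + bu^2 + cu + d. Substituting each data point gives a linear system:
  -8a + 4b - 2c + d = -50
  a + b + c + d = 1
  64a + 16b + 4c + d = 394
  216a + 36b + 6c + d = 1326
Solving the system yields a = 6, b = 1, c = 0, d = -6.
So p(u) = 6u³ + u² - 6.
Then p(2) = 46.

46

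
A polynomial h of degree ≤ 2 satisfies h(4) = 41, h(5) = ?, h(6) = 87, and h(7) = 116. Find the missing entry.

The 3 known points determine the degree-2 polynomial uniquely.
Write h(x) = ax^2 + bx + c. Substituting each data point gives a linear system:
  16a + 4b + c = 41
  36a + 6b + c = 87
  49a + 7b + c = 116
Solving the system yields a = 2, b = 3, c = -3.
So h(x) = 2x^2 + 3x - 3.
Then h(5) = 62.

62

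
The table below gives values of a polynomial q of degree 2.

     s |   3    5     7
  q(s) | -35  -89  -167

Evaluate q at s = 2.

-17

Forward differences of the values at s = 3, 5, 7:
  q  : -35  -89  -167
  Δ  : -54  -78
  Δ^2: -24
The second differences are constant, confirming degree 2.
Interpolating (Newton forward form) and evaluating at s = 2 gives q(2) = -17.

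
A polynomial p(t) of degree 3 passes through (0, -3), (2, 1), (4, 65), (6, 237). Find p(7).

757/2

Using the Lagrange interpolation formula with nodes 0, 2, 4, 6:
  L_0(t) = (t - 2)(t - 4)(t - 6) / -48
  L_1(t) = t(t - 4)(t - 6) / 16
  L_2(t) = t(t - 2)(t - 6) / -16
  L_3(t) = t(t - 2)(t - 4) / 48
Then p(t) = -3·L_0(t) + 1·L_1(t) + 65·L_2(t) + 237·L_3(t).
Expanding and collecting terms gives p(t) = t³ + (3/2)t² - 5t - 3.
Evaluating at t = 7: p(7) = 757/2.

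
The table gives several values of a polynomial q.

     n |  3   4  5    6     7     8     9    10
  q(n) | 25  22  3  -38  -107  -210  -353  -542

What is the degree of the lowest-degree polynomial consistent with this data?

3

Forward differences of the values at n = 3, 4, 5, 6, 7, 8, 9, 10:
  q  : 25  22  3  -38  -107  -210  -353  -542
  Δ  : -3  -19  -41  -69  -103  -143  -189
  Δ^2: -16  -22  -28  -34  -40  -46
  Δ^3: -6  -6  -6  -6  -6
  Δ^4: 0  0  0  0
  Δ^5: 0  0  0
  Δ^6: 0  0
  Δ^7: 0
The third differences are constant (-6) and nonzero, while all higher differences vanish, so the minimal degree is 3.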